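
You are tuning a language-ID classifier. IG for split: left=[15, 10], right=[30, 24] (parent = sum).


Parent = [45, 34], H_parent = 0.986
H_left = 0.971 (n=25), H_right = 0.9911 (n=54)
H_children = (25/79)·0.971 + (54/79)·0.9911 = 0.9847
IG = 0.986 - 0.9847 = 0.0013

0.0013


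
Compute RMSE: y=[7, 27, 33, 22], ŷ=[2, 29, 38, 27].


MSE = 79/4 = 19.75
RMSE = √(79/4) = 4.4441

4.4441


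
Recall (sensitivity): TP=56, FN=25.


Recall = TP/(TP+FN)
= 56/(56+25)
= 56/81 = 69.14%

69.14%


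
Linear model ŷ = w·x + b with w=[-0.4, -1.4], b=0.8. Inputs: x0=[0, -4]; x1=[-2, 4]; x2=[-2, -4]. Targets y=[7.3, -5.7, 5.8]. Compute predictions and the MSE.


ŷ0 = (-0.4)·(0) + (-1.4)·(-4) + 0.8 = 6.4
ŷ1 = (-0.4)·(-2) + (-1.4)·(4) + 0.8 = -4.0
ŷ2 = (-0.4)·(-2) + (-1.4)·(-4) + 0.8 = 7.2
errors² = [0.81, 2.89, 1.96]
MSE = 5.6600/3 = 1.8867

1.8867


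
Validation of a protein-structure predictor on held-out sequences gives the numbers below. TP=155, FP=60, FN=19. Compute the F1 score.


Precision = 155/215 = 0.7209
Recall = 155/174 = 0.8908
F1 = 2·P·R/(P+R) = 2·TP/(2·TP+FP+FN) = 310/(310+60+19) = 310/389 = 0.7969

0.7969


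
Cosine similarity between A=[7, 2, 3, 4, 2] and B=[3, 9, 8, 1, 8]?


A·B = 7·3 + 2·9 + 3·8 + 4·1 + 2·8 = 83
‖A‖ = √82 = 9.0554, ‖B‖ = √219 = 14.7986
cos = 83/(√82·√219) = 83/√17958 = 0.6194

0.6194


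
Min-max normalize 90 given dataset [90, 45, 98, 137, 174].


min=45, max=174
(90-45)/(174-45) = 45/129 = 0.3488

0.3488


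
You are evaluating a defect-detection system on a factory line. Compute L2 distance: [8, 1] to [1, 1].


d = √((8-1)² + (1-1)²)
  = √(49 + 0)
  = √49 = 7.0

7.0


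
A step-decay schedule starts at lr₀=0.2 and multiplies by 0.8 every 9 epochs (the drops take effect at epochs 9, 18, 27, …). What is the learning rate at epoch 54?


n_drops = ⌊54/9⌋ = 6
lr = 0.2·0.8^6 = 0.2·0.262144 = 0.0524288

0.0524288


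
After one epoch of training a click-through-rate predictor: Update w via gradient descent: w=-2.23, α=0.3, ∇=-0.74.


w_new = w - α·∇
= -2.23 - 0.3·-0.74
= -2.23 + 0.222
= -2.008

-2.008


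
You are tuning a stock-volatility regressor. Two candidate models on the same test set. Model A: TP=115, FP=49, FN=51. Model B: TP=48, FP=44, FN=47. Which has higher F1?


Model A: P=115/164=0.7012, R=115/166=0.6928, F1=2PR/(P+R)=2TP/(2TP+FP+FN)=230/330=0.697
Model B: P=48/92=0.5217, R=48/95=0.5053, F1=2PR/(P+R)=2TP/(2TP+FP+FN)=96/187=0.5134
0.697 > 0.5134 → Model A

Model A


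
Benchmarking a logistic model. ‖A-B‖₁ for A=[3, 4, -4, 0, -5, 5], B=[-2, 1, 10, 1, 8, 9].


d = |3+ 2| + |4-1| + |-4-10| + |0-1| + |-5-8| + |5-9|
  = 5 + 3 + 14 + 1 + 13 + 4
  = 40

40


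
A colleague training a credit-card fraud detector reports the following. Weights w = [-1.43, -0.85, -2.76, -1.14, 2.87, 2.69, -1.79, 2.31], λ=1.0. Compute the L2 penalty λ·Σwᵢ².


‖w‖₂² = (-1.43)² + (-0.85)² + (-2.76)² + (-1.14)² + (2.87)² + (2.69)² + (-1.79)² + (2.31)²
     = 2.0449 + 0.7225 + 7.6176 + 1.2996 + 8.2369 + 7.2361 + 3.2041 + 5.3361
     = 35.6978
λ·‖w‖₂² = 1.0·35.6978 = 35.6978

35.6978


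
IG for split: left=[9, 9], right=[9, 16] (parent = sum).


Parent = [18, 25], H_parent = 0.9808
H_left = 1 (n=18), H_right = 0.9427 (n=25)
H_children = (18/43)·1 + (25/43)·0.9427 = 0.9667
IG = 0.9808 - 0.9667 = 0.0141

0.0141


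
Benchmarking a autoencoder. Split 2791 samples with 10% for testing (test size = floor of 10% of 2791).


Test = ⌊2791·10/100⌋ = 279
Train = 2791 - 279 = 2512

Train: 2512, Test: 279


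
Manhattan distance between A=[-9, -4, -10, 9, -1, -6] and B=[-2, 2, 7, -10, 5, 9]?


d = |-9+ 2| + |-4-2| + |-10-7| + |9+ 10| + |-1-5| + |-6-9|
  = 7 + 6 + 17 + 19 + 6 + 15
  = 70

70


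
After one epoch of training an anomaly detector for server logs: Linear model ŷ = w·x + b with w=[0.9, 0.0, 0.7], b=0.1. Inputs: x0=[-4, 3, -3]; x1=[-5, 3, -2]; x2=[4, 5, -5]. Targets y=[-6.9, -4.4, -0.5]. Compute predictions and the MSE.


ŷ0 = (0.9)·(-4) + (0.0)·(3) + (0.7)·(-3) + 0.1 = -5.6
ŷ1 = (0.9)·(-5) + (0.0)·(3) + (0.7)·(-2) + 0.1 = -5.8
ŷ2 = (0.9)·(4) + (0.0)·(5) + (0.7)·(-5) + 0.1 = 0.2
errors² = [1.69, 1.96, 0.49]
MSE = 4.1400/3 = 1.38

1.38


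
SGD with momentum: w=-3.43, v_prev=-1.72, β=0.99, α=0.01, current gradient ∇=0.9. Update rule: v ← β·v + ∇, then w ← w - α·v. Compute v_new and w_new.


v_new = 0.99·-1.72 + 0.9 = -1.7028 + 0.9 = -0.8028
w_new = -3.43 - 0.01·-0.8028 = -3.43 + 0.008028 = -3.421972

v_new=-0.8028, w_new=-3.421972


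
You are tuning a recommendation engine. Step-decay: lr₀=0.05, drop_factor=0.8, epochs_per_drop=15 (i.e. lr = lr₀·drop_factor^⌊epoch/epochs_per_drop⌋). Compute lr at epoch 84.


n_drops = ⌊84/15⌋ = 5
lr = 0.05·0.8^5 = 0.05·0.32768 = 0.016384

0.016384


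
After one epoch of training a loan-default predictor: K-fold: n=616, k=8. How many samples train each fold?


Fold size = 616/8 = 77
Training per fold = 616 - 77 = 539

539


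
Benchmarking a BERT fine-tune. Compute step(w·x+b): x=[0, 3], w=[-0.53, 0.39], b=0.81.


z = (0)·(-0.53) + (3)·(0.39) + 0.81
  = 1.98
step(z) = 1 (z≥0)

1


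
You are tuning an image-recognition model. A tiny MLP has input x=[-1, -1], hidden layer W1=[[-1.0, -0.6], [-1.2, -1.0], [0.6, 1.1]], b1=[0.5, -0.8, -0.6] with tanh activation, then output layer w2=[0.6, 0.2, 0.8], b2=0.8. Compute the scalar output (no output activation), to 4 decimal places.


z1[0] = (-1.0)·(-1) + (-0.6)·(-1) + 0.5 = 2.1
z1[1] = (-1.2)·(-1) + (-1.0)·(-1) - 0.8 = 1.4
z1[2] = (0.6)·(-1) + (1.1)·(-1) - 0.6 = -2.3
h = tanh(z1) = [0.9705, 0.8854, -0.9801]
output = (0.6)·(0.9705) + (0.2)·(0.8854) + (0.8)·(-0.9801) + 0.8 = 0.7753

0.7753


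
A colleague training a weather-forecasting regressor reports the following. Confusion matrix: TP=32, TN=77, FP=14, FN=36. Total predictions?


Total = TP + TN + FP + FN
= 32 + 77 + 14 + 36
= 159
(Predicted positive: 46, predicted negative: 113)

159


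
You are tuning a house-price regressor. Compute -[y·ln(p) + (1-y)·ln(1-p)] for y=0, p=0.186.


BCE = -[y·ln(p) + (1-y)·ln(1-p)]
= -0 - 1·ln(1-0.186)
= -ln(0.814) = 0.2058

0.2058


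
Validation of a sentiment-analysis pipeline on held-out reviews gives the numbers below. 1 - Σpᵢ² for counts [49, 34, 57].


Probabilities: [49/140, 34/140, 57/140] ≈ [0.35, 0.2429, 0.4071]
Σpᵢ² = (2401 + 1156 + 3249)/140² = 6806/19600
Gini = 1 - Σpᵢ² = 1 - 6806/19600 = 0.6528

0.6528


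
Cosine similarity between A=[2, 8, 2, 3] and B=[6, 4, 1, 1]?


A·B = 2·6 + 8·4 + 2·1 + 3·1 = 49
‖A‖ = √81 = 9, ‖B‖ = √54 = 7.3485
cos = 49/(√81·√54) = 49/√4374 = 0.7409

0.7409


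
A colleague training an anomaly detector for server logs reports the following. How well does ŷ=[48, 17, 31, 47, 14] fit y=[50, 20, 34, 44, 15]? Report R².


ȳ = 32.6
SS_res = Σ(y-ŷ)² = 32
SS_tot = Σ(y-ȳ)² = 903.2
R² = 1 - SS_res/SS_tot = 1 - 0.0354 = 0.9646

0.9646


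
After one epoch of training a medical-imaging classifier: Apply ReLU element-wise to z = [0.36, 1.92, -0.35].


ReLU(0.36) = max(0, 0.36) = 0.36
ReLU(1.92) = max(0, 1.92) = 1.92
ReLU(-0.35) = max(0, -0.35) = 0.0
result = [0.36, 1.92, 0.0]

[0.36, 1.92, 0.0]


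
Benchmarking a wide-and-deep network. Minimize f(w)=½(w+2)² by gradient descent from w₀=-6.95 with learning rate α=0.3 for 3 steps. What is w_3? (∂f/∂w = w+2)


step 1: grad = -6.95+2 = -4.95; w = -6.95 - 0.3·(-4.95) = -5.465
step 2: grad = -5.465+2 = -3.465; w = -5.465 - 0.3·(-3.465) = -4.4255
step 3: grad = -4.4255+2 = -2.4255; w = -4.4255 - 0.3·(-2.4255) = -3.69785

-3.69785


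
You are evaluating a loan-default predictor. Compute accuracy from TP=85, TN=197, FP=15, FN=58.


Accuracy = (TP+TN)/(TP+TN+FP+FN)
= (85+197)/(355)
= 282/355 = 79.44%

79.44%


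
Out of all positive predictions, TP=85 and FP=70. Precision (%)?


Precision = TP/(TP+FP)
= 85/(85+70)
= 85/155 = 54.84%

54.84%


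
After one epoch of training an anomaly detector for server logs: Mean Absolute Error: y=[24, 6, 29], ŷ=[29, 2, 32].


Absolute errors: |24-29|=5, |6-2|=4, |29-32|=3
Sum = 12
MAE = 12/3 = 4

4


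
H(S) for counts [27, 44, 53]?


Probabilities: [27/124, 44/124, 53/124] ≈ [0.2177, 0.3548, 0.4274]
H = -((27/124)·log₂(27/124) + (44/124)·log₂(44/124) + (53/124)·log₂(53/124))
  = 1.5334 bits

1.5334 bits


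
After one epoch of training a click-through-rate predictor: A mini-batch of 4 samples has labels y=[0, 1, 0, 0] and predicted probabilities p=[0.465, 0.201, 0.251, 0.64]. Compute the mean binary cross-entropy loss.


L[0] = -ln(1-0.465) = -ln(0.535) = 0.6255
L[1] = -ln(0.201) = 1.6045
L[2] = -ln(1-0.251) = -ln(0.749) = 0.289
L[3] = -ln(1-0.64) = -ln(0.36) = 1.0217
mean = (0.6255 + 1.6045 + 0.289 + 1.0217)/4 = 0.8852

0.8852


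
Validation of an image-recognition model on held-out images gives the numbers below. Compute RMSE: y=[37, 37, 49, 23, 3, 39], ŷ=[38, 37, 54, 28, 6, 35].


MSE = 76/6 = 12.6667
RMSE = √(76/6) = 3.559

3.559


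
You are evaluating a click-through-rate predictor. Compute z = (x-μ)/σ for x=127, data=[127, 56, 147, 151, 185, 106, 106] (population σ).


μ = 125.4286, σ = 38.258
z = (127 - 125.4286)/38.258 = 0.0411

0.0411


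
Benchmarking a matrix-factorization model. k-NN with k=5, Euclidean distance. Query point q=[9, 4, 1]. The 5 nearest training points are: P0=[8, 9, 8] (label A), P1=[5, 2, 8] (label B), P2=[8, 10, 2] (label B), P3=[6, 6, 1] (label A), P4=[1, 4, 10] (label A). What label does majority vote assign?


d(q,P0) = 8.6603  (label A)
d(q,P1) = 8.3066  (label B)
d(q,P2) = 6.1644  (label B)
d(q,P3) = 3.6056  (label A)
d(q,P4) = 12.0416  (label A)
Votes: A=3, B=2
Majority → A

A


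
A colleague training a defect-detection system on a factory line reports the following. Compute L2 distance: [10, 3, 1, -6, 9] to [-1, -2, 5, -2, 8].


d = √((10+ 1)² + (3+ 2)² + (1-5)² + (-6+ 2)² + (9-8)²)
  = √(121 + 25 + 16 + 16 + 1)
  = √179 = 13.3791

13.3791


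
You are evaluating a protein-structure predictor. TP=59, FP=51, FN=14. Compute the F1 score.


Precision = 59/110 = 0.5364
Recall = 59/73 = 0.8082
F1 = 2·P·R/(P+R) = 2·TP/(2·TP+FP+FN) = 118/(118+51+14) = 118/183 = 0.6448

0.6448


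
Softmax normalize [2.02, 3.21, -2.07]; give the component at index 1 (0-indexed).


Exponentials: e^2.02=7.5383, e^3.21=24.7791, e^-2.07=0.1262
Sum = 32.4436
Softmax = [0.2324, 0.7638, 0.0039]
p[1] = 24.7791/32.4436 = 0.7638

0.7638


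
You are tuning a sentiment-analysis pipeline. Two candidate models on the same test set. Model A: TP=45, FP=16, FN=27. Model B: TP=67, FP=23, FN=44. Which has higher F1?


Model A: P=45/61=0.7377, R=45/72=0.625, F1=2PR/(P+R)=2TP/(2TP+FP+FN)=90/133=0.6767
Model B: P=67/90=0.7444, R=67/111=0.6036, F1=2PR/(P+R)=2TP/(2TP+FP+FN)=134/201=0.6667
0.6767 > 0.6667 → Model A

Model A


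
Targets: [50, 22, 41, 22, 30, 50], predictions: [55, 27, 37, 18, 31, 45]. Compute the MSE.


Squared errors: (50-55)²=25, (22-27)²=25, (41-37)²=16, (22-18)²=16, (30-31)²=1, (50-45)²=25
Sum = 108
MSE = 108/6 = 18

18


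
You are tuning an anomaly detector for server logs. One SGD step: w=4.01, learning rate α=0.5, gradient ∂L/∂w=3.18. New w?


w_new = w - α·∇
= 4.01 - 0.5·3.18
= 4.01 - 1.59
= 2.42

2.42


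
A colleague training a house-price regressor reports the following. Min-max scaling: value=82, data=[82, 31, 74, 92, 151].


min=31, max=151
(82-31)/(151-31) = 51/120 = 0.425

0.425


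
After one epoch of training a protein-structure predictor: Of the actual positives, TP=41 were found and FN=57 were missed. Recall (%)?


Recall = TP/(TP+FN)
= 41/(41+57)
= 41/98 = 41.84%

41.84%


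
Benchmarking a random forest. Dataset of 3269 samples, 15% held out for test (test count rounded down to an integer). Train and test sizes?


Test = ⌊3269·15/100⌋ = 490
Train = 3269 - 490 = 2779

Train: 2779, Test: 490


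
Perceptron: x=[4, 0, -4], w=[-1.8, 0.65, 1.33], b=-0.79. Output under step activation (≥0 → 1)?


z = (4)·(-1.8) + (0)·(0.65) + (-4)·(1.33) - 0.79
  = -13.31
step(z) = 0 (z<0)

0


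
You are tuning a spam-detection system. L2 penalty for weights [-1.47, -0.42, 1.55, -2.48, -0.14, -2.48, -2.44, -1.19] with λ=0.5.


‖w‖₂² = (-1.47)² + (-0.42)² + (1.55)² + (-2.48)² + (-0.14)² + (-2.48)² + (-2.44)² + (-1.19)²
     = 2.1609 + 0.1764 + 2.4025 + 6.1504 + 0.0196 + 6.1504 + 5.9536 + 1.4161
     = 24.4299
λ·‖w‖₂² = 0.5·24.4299 = 12.21495

12.21495


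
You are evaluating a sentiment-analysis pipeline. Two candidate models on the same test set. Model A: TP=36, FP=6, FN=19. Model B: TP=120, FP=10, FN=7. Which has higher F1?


Model A: P=36/42=0.8571, R=36/55=0.6545, F1=2PR/(P+R)=2TP/(2TP+FP+FN)=72/97=0.7423
Model B: P=120/130=0.9231, R=120/127=0.9449, F1=2PR/(P+R)=2TP/(2TP+FP+FN)=240/257=0.9339
0.7423 < 0.9339 → Model B

Model B


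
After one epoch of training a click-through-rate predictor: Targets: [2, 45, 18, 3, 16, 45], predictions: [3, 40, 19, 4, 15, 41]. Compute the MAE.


Absolute errors: |2-3|=1, |45-40|=5, |18-19|=1, |3-4|=1, |16-15|=1, |45-41|=4
Sum = 13
MAE = 13/6 = 13/6

13/6


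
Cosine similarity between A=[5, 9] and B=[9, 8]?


A·B = 5·9 + 9·8 = 117
‖A‖ = √106 = 10.2956, ‖B‖ = √145 = 12.0416
cos = 117/(√106·√145) = 117/√15370 = 0.9437

0.9437


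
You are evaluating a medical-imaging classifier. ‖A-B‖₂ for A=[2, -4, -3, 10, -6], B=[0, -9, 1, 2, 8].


d = √((2-0)² + (-4+ 9)² + (-3-1)² + (10-2)² + (-6-8)²)
  = √(4 + 25 + 16 + 64 + 196)
  = √305 = 17.4642

17.4642


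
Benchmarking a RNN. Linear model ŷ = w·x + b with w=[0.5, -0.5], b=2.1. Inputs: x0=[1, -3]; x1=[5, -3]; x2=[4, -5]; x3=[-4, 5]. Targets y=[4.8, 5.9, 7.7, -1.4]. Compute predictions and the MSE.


ŷ0 = (0.5)·(1) + (-0.5)·(-3) + 2.1 = 4.1
ŷ1 = (0.5)·(5) + (-0.5)·(-3) + 2.1 = 6.1
ŷ2 = (0.5)·(4) + (-0.5)·(-5) + 2.1 = 6.6
ŷ3 = (0.5)·(-4) + (-0.5)·(5) + 2.1 = -2.4
errors² = [0.49, 0.04, 1.21, 1.0]
MSE = 2.7400/4 = 0.685

0.685


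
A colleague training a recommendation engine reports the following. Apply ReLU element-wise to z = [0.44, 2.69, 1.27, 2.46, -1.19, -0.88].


ReLU(0.44) = max(0, 0.44) = 0.44
ReLU(2.69) = max(0, 2.69) = 2.69
ReLU(1.27) = max(0, 1.27) = 1.27
ReLU(2.46) = max(0, 2.46) = 2.46
ReLU(-1.19) = max(0, -1.19) = 0.0
ReLU(-0.88) = max(0, -0.88) = 0.0
result = [0.44, 2.69, 1.27, 2.46, 0.0, 0.0]

[0.44, 2.69, 1.27, 2.46, 0.0, 0.0]


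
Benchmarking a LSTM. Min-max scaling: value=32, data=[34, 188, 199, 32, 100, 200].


min=32, max=200
(32-32)/(200-32) = 0/168 = 0.0

0.0


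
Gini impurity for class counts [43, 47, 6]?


Probabilities: [43/96, 47/96, 6/96] ≈ [0.4479, 0.4896, 0.0625]
Σpᵢ² = (1849 + 2209 + 36)/96² = 4094/9216
Gini = 1 - Σpᵢ² = 1 - 4094/9216 = 0.5558

0.5558


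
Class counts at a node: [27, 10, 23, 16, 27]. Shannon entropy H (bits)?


Probabilities: [27/103, 10/103, 23/103, 16/103, 27/103] ≈ [0.2621, 0.0971, 0.2233, 0.1553, 0.2621]
H = -((27/103)·log₂(27/103) + (10/103)·log₂(10/103) + (23/103)·log₂(23/103) + (16/103)·log₂(16/103) + (27/103)·log₂(27/103))
  = 2.2397 bits

2.2397 bits


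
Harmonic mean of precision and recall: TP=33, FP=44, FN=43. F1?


Precision = 33/77 = 0.4286
Recall = 33/76 = 0.4342
F1 = 2·P·R/(P+R) = 2·TP/(2·TP+FP+FN) = 66/(66+44+43) = 66/153 = 0.4314

0.4314


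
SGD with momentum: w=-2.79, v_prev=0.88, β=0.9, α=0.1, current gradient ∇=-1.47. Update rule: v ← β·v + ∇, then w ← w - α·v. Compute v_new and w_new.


v_new = 0.9·0.88 - 1.47 = 0.792 - 1.47 = -0.678
w_new = -2.79 - 0.1·-0.678 = -2.79 + 0.0678 = -2.7222

v_new=-0.678, w_new=-2.7222


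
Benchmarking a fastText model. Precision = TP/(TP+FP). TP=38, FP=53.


Precision = TP/(TP+FP)
= 38/(38+53)
= 38/91 = 41.76%

41.76%


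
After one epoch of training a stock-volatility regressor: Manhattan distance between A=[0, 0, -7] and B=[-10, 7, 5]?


d = |0+ 10| + |0-7| + |-7-5|
  = 10 + 7 + 12
  = 29

29


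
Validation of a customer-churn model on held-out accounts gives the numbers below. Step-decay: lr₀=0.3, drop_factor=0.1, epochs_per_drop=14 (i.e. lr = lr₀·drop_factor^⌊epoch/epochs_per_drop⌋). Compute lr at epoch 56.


n_drops = ⌊56/14⌋ = 4
lr = 0.3·0.1^4 = 0.3·0.0001 = 0.00003

0.00003


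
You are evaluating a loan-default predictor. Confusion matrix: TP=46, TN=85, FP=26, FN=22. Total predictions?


Total = TP + TN + FP + FN
= 46 + 85 + 26 + 22
= 179
(Predicted positive: 72, predicted negative: 107)

179


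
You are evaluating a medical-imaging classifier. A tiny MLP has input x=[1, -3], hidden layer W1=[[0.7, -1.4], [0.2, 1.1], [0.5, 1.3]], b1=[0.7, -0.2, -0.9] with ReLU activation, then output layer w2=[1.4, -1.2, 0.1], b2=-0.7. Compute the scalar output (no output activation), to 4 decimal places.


z1[0] = (0.7)·(1) + (-1.4)·(-3) + 0.7 = 5.6
z1[1] = (0.2)·(1) + (1.1)·(-3) - 0.2 = -3.3
z1[2] = (0.5)·(1) + (1.3)·(-3) - 0.9 = -4.3
h = ReLU(z1) = [5.6, 0.0, 0.0]
output = (1.4)·(5.6) + (-1.2)·(0.0) + (0.1)·(0.0) - 0.7 = 7.14

7.14


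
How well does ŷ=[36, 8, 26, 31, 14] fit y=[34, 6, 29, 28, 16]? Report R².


ȳ = 22.6
SS_res = Σ(y-ŷ)² = 30
SS_tot = Σ(y-ȳ)² = 519.2
R² = 1 - SS_res/SS_tot = 1 - 0.0578 = 0.9422

0.9422


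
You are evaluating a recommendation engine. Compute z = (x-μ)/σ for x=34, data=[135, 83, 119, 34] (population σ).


μ = 92.75, σ = 38.7967
z = (34 - 92.75)/38.7967 = -1.5143

-1.5143


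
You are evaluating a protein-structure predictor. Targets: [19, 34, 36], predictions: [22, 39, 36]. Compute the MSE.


Squared errors: (19-22)²=9, (34-39)²=25, (36-36)²=0
Sum = 34
MSE = 34/3 = 34/3

34/3


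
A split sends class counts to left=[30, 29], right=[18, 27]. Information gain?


Parent = [48, 56], H_parent = 0.9957
H_left = 0.9998 (n=59), H_right = 0.971 (n=45)
H_children = (59/104)·0.9998 + (45/104)·0.971 = 0.9873
IG = 0.9957 - 0.9873 = 0.0084

0.0084


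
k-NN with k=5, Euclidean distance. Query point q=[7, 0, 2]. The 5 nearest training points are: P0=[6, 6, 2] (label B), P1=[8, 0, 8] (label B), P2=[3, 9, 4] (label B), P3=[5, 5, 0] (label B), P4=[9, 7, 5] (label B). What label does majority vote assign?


d(q,P0) = 6.0828  (label B)
d(q,P1) = 6.0828  (label B)
d(q,P2) = 10.0499  (label B)
d(q,P3) = 5.7446  (label B)
d(q,P4) = 7.874  (label B)
Votes: A=0, B=5
Majority → B

B


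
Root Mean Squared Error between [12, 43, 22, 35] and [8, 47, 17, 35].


MSE = 57/4 = 14.25
RMSE = √(57/4) = 3.7749

3.7749


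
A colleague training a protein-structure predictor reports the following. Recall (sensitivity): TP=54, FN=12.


Recall = TP/(TP+FN)
= 54/(54+12)
= 54/66 = 81.82%

81.82%


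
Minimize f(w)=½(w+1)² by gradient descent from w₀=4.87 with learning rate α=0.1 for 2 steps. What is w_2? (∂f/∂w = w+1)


step 1: grad = 4.87+1 = 5.87; w = 4.87 - 0.1·(5.87) = 4.283
step 2: grad = 4.283+1 = 5.283; w = 4.283 - 0.1·(5.283) = 3.7547

3.7547


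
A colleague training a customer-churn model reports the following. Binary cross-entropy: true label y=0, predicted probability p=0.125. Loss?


BCE = -[y·ln(p) + (1-y)·ln(1-p)]
= -0 - 1·ln(1-0.125)
= -ln(0.875) = 0.1335

0.1335


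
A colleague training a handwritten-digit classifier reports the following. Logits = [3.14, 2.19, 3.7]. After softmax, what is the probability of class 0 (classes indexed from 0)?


Exponentials: e^3.14=23.1039, e^2.19=8.9352, e^3.7=40.4473
Sum = 72.4864
Softmax = [0.3187, 0.1233, 0.558]
p[0] = 23.1039/72.4864 = 0.3187

0.3187


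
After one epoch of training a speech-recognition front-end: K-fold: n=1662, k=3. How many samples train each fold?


Fold size = 1662/3 = 554
Training per fold = 1662 - 554 = 1108

1108


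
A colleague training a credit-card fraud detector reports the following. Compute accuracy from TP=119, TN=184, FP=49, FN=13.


Accuracy = (TP+TN)/(TP+TN+FP+FN)
= (119+184)/(365)
= 303/365 = 83.01%

83.01%


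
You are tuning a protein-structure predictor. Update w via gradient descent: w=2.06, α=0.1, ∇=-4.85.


w_new = w - α·∇
= 2.06 - 0.1·-4.85
= 2.06 + 0.485
= 2.545

2.545


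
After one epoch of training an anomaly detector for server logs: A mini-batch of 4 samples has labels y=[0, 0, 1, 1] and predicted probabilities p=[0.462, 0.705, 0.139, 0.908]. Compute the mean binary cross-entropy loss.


L[0] = -ln(1-0.462) = -ln(0.538) = 0.6199
L[1] = -ln(1-0.705) = -ln(0.295) = 1.2208
L[2] = -ln(0.139) = 1.9733
L[3] = -ln(0.908) = 0.0965
mean = (0.6199 + 1.2208 + 1.9733 + 0.0965)/4 = 0.9776

0.9776


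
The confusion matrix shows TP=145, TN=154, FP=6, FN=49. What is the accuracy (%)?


Accuracy = (TP+TN)/(TP+TN+FP+FN)
= (145+154)/(354)
= 299/354 = 84.46%

84.46%


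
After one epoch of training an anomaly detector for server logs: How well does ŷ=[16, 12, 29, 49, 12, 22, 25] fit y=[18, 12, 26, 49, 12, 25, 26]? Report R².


ȳ = 24
SS_res = Σ(y-ŷ)² = 23
SS_tot = Σ(y-ȳ)² = 958
R² = 1 - SS_res/SS_tot = 1 - 0.024 = 0.976

0.976


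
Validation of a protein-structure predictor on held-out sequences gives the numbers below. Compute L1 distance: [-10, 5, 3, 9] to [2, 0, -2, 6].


d = |-10-2| + |5-0| + |3+ 2| + |9-6|
  = 12 + 5 + 5 + 3
  = 25

25


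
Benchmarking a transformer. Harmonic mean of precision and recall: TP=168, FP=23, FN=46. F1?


Precision = 168/191 = 0.8796
Recall = 168/214 = 0.785
F1 = 2·P·R/(P+R) = 2·TP/(2·TP+FP+FN) = 336/(336+23+46) = 336/405 = 0.8296

0.8296


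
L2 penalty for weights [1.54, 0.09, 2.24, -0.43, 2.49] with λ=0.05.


‖w‖₂² = (1.54)² + (0.09)² + (2.24)² + (-0.43)² + (2.49)²
     = 2.3716 + 0.0081 + 5.0176 + 0.1849 + 6.2001
     = 13.7823
λ·‖w‖₂² = 0.05·13.7823 = 0.689115

0.689115


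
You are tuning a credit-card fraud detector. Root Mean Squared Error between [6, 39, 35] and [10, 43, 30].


MSE = 57/3 = 19
RMSE = √(57/3) = 4.3589

4.3589


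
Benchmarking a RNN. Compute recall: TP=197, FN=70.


Recall = TP/(TP+FN)
= 197/(197+70)
= 197/267 = 73.78%

73.78%


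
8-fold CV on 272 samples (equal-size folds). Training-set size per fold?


Fold size = 272/8 = 34
Training per fold = 272 - 34 = 238

238


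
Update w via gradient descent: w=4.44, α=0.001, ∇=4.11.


w_new = w - α·∇
= 4.44 - 0.001·4.11
= 4.44 - 0.00411
= 4.43589

4.43589


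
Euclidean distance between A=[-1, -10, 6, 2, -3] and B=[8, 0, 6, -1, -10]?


d = √((-1-8)² + (-10-0)² + (6-6)² + (2+ 1)² + (-3+ 10)²)
  = √(81 + 100 + 0 + 9 + 49)
  = √239 = 15.4596

15.4596


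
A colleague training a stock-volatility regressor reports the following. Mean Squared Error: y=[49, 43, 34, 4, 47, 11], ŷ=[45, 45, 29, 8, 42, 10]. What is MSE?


Squared errors: (49-45)²=16, (43-45)²=4, (34-29)²=25, (4-8)²=16, (47-42)²=25, (11-10)²=1
Sum = 87
MSE = 87/6 = 29/2

29/2


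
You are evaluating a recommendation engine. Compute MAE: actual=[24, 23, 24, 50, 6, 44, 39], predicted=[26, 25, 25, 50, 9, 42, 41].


Absolute errors: |24-26|=2, |23-25|=2, |24-25|=1, |50-50|=0, |6-9|=3, |44-42|=2, |39-41|=2
Sum = 12
MAE = 12/7 = 12/7

12/7


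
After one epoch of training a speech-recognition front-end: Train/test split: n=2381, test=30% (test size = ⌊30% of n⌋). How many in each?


Test = ⌊2381·30/100⌋ = 714
Train = 2381 - 714 = 1667

Train: 1667, Test: 714


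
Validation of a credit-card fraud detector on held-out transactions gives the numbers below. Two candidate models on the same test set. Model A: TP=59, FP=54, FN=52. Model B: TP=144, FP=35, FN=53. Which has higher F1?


Model A: P=59/113=0.5221, R=59/111=0.5315, F1=2PR/(P+R)=2TP/(2TP+FP+FN)=118/224=0.5268
Model B: P=144/179=0.8045, R=144/197=0.731, F1=2PR/(P+R)=2TP/(2TP+FP+FN)=288/376=0.766
0.5268 < 0.766 → Model B

Model B


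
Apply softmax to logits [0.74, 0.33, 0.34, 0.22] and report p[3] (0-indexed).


Exponentials: e^0.74=2.0959, e^0.33=1.391, e^0.34=1.4049, e^0.22=1.2461
Sum = 6.1379
Softmax = [0.3415, 0.2266, 0.2289, 0.203]
p[3] = 1.2461/6.1379 = 0.203

0.203


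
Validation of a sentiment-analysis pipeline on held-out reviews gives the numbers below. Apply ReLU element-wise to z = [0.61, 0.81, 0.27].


ReLU(0.61) = max(0, 0.61) = 0.61
ReLU(0.81) = max(0, 0.81) = 0.81
ReLU(0.27) = max(0, 0.27) = 0.27
result = [0.61, 0.81, 0.27]

[0.61, 0.81, 0.27]


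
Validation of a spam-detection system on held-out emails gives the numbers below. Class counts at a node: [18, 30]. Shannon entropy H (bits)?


Probabilities: [18/48, 30/48] ≈ [0.375, 0.625]
H = -((18/48)·log₂(18/48) + (30/48)·log₂(30/48))
  = 0.9544 bits

0.9544 bits


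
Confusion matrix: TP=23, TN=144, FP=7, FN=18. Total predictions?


Total = TP + TN + FP + FN
= 23 + 144 + 7 + 18
= 192
(Predicted positive: 30, predicted negative: 162)

192


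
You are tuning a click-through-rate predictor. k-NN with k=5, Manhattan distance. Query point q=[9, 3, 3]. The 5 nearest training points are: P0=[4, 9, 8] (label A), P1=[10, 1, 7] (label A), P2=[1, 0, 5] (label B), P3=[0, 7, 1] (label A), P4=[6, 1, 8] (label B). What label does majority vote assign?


d(q,P0) = 16  (label A)
d(q,P1) = 7  (label A)
d(q,P2) = 13  (label B)
d(q,P3) = 15  (label A)
d(q,P4) = 10  (label B)
Votes: A=3, B=2
Majority → A

A


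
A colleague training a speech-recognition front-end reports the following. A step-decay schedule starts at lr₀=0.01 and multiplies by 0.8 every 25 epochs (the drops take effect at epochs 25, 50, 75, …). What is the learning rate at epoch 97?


n_drops = ⌊97/25⌋ = 3
lr = 0.01·0.8^3 = 0.01·0.512 = 0.00512

0.00512


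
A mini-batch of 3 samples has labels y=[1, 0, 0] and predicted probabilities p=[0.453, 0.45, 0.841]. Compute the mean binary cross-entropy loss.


L[0] = -ln(0.453) = 0.7919
L[1] = -ln(1-0.45) = -ln(0.55) = 0.5978
L[2] = -ln(1-0.841) = -ln(0.159) = 1.8389
mean = (0.7919 + 0.5978 + 1.8389)/3 = 1.0762

1.0762


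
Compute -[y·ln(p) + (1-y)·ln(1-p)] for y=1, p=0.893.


BCE = -[y·ln(p) + (1-y)·ln(1-p)]
= -1·ln(0.893) - 0
= -ln(0.893) = 0.1132

0.1132


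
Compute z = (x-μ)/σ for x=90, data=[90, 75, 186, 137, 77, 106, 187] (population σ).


μ = 122.5714, σ = 44.8134
z = (90 - 122.5714)/44.8134 = -0.7268

-0.7268


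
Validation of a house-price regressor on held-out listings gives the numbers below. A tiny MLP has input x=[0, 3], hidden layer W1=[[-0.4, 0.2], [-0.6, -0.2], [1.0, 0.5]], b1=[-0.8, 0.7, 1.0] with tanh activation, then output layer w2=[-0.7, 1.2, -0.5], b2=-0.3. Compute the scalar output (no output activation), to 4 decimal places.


z1[0] = (-0.4)·(0) + (0.2)·(3) - 0.8 = -0.2
z1[1] = (-0.6)·(0) + (-0.2)·(3) + 0.7 = 0.1
z1[2] = (1.0)·(0) + (0.5)·(3) + 1.0 = 2.5
h = tanh(z1) = [-0.1974, 0.0997, 0.9866]
output = (-0.7)·(-0.1974) + (1.2)·(0.0997) + (-0.5)·(0.9866) - 0.3 = -0.5355

-0.5355


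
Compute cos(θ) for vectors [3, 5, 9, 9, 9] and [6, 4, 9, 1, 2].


A·B = 3·6 + 5·4 + 9·9 + 9·1 + 9·2 = 146
‖A‖ = √277 = 16.6433, ‖B‖ = √138 = 11.7473
cos = 146/(√277·√138) = 146/√38226 = 0.7467

0.7467


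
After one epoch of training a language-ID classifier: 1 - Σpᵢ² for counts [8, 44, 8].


Probabilities: [8/60, 44/60, 8/60] ≈ [0.1333, 0.7333, 0.1333]
Σpᵢ² = (64 + 1936 + 64)/60² = 2064/3600
Gini = 1 - Σpᵢ² = 1 - 2064/3600 = 0.4267

0.4267


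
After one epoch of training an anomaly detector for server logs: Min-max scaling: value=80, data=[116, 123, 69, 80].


min=69, max=123
(80-69)/(123-69) = 11/54 = 0.2037

0.2037


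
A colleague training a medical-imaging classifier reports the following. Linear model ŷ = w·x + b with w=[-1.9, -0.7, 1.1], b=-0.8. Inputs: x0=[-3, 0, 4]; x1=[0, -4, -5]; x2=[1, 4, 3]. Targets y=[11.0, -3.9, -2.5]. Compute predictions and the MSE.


ŷ0 = (-1.9)·(-3) + (-0.7)·(0) + (1.1)·(4) - 0.8 = 9.3
ŷ1 = (-1.9)·(0) + (-0.7)·(-4) + (1.1)·(-5) - 0.8 = -3.5
ŷ2 = (-1.9)·(1) + (-0.7)·(4) + (1.1)·(3) - 0.8 = -2.2
errors² = [2.89, 0.16, 0.09]
MSE = 3.1400/3 = 1.0467

1.0467


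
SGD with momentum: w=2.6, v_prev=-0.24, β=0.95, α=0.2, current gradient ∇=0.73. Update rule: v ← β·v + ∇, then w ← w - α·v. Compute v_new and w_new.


v_new = 0.95·-0.24 + 0.73 = -0.228 + 0.73 = 0.502
w_new = 2.6 - 0.2·0.502 = 2.6 - 0.1004 = 2.4996

v_new=0.502, w_new=2.4996


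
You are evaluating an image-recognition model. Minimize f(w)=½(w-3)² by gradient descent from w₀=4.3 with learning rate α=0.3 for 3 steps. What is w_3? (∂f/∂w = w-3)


step 1: grad = 4.3-3 = 1.3; w = 4.3 - 0.3·(1.3) = 3.91
step 2: grad = 3.91-3 = 0.91; w = 3.91 - 0.3·(0.91) = 3.637
step 3: grad = 3.637-3 = 0.637; w = 3.637 - 0.3·(0.637) = 3.4459

3.4459


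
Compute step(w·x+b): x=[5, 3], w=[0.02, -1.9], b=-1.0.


z = (5)·(0.02) + (3)·(-1.9) - 1.0
  = -6.6
step(z) = 0 (z<0)

0


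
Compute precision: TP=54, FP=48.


Precision = TP/(TP+FP)
= 54/(54+48)
= 54/102 = 52.94%

52.94%


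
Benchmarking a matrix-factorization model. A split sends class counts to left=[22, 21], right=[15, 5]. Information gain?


Parent = [37, 26], H_parent = 0.9779
H_left = 0.9996 (n=43), H_right = 0.8113 (n=20)
H_children = (43/63)·0.9996 + (20/63)·0.8113 = 0.9398
IG = 0.9779 - 0.9398 = 0.0381

0.0381


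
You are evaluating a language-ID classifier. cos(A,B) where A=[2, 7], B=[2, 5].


A·B = 2·2 + 7·5 = 39
‖A‖ = √53 = 7.2801, ‖B‖ = √29 = 5.3852
cos = 39/(√53·√29) = 39/√1537 = 0.9948

0.9948


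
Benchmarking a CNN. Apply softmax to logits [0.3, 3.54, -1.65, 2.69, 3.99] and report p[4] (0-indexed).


Exponentials: e^0.3=1.3499, e^3.54=34.4669, e^-1.65=0.192, e^2.69=14.7317, e^3.99=54.0549
Sum = 104.7954
Softmax = [0.0129, 0.3289, 0.0018, 0.1406, 0.5158]
p[4] = 54.0549/104.7954 = 0.5158

0.5158


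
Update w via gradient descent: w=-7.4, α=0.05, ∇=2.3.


w_new = w - α·∇
= -7.4 - 0.05·2.3
= -7.4 - 0.115
= -7.515

-7.515


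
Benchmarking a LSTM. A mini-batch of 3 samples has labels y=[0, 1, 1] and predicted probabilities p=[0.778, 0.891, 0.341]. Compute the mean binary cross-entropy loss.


L[0] = -ln(1-0.778) = -ln(0.222) = 1.5051
L[1] = -ln(0.891) = 0.1154
L[2] = -ln(0.341) = 1.0759
mean = (1.5051 + 0.1154 + 1.0759)/3 = 0.8988

0.8988


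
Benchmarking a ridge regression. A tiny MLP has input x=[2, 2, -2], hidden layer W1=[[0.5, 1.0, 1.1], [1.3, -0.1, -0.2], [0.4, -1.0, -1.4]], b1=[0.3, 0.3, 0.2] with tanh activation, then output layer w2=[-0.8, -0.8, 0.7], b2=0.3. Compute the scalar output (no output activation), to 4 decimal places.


z1[0] = (0.5)·(2) + (1.0)·(2) + (1.1)·(-2) + 0.3 = 1.1
z1[1] = (1.3)·(2) + (-0.1)·(2) + (-0.2)·(-2) + 0.3 = 3.1
z1[2] = (0.4)·(2) + (-1.0)·(2) + (-1.4)·(-2) + 0.2 = 1.8
h = tanh(z1) = [0.8005, 0.9959, 0.9468]
output = (-0.8)·(0.8005) + (-0.8)·(0.9959) + (0.7)·(0.9468) + 0.3 = -0.4744

-0.4744


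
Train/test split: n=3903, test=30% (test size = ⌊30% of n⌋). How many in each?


Test = ⌊3903·30/100⌋ = 1170
Train = 3903 - 1170 = 2733

Train: 2733, Test: 1170


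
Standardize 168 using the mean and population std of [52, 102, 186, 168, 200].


μ = 141.6, σ = 55.9914
z = (168 - 141.6)/55.9914 = 0.4715

0.4715


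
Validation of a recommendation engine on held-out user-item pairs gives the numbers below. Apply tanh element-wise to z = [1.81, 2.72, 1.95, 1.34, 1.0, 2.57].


tanh(1.81) = 0.9478
tanh(2.72) = 0.9914
tanh(1.95) = 0.9603
tanh(1.34) = 0.8717
tanh(1.0) = 0.7616
tanh(2.57) = 0.9884
result = [0.9478, 0.9914, 0.9603, 0.8717, 0.7616, 0.9884]

[0.9478, 0.9914, 0.9603, 0.8717, 0.7616, 0.9884]


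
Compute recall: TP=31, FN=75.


Recall = TP/(TP+FN)
= 31/(31+75)
= 31/106 = 29.25%

29.25%


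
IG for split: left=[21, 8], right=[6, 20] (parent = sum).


Parent = [27, 28], H_parent = 0.9998
H_left = 0.8498 (n=29), H_right = 0.7793 (n=26)
H_children = (29/55)·0.8498 + (26/55)·0.7793 = 0.8165
IG = 0.9998 - 0.8165 = 0.1833

0.1833


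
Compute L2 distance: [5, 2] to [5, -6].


d = √((5-5)² + (2+ 6)²)
  = √(0 + 64)
  = √64 = 8.0

8.0


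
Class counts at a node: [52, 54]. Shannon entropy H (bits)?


Probabilities: [52/106, 54/106] ≈ [0.4906, 0.5094]
H = -((52/106)·log₂(52/106) + (54/106)·log₂(54/106))
  = 0.9997 bits

0.9997 bits


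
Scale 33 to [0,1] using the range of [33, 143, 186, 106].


min=33, max=186
(33-33)/(186-33) = 0/153 = 0.0

0.0


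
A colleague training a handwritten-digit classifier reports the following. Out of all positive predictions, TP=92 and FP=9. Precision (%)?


Precision = TP/(TP+FP)
= 92/(92+9)
= 92/101 = 91.09%

91.09%


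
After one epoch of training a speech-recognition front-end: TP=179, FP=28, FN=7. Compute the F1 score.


Precision = 179/207 = 0.8647
Recall = 179/186 = 0.9624
F1 = 2·P·R/(P+R) = 2·TP/(2·TP+FP+FN) = 358/(358+28+7) = 358/393 = 0.9109

0.9109


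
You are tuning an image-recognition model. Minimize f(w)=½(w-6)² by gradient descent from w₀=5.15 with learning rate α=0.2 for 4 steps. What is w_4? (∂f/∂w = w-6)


step 1: grad = 5.15-6 = -0.85; w = 5.15 - 0.2·(-0.85) = 5.32
step 2: grad = 5.32-6 = -0.68; w = 5.32 - 0.2·(-0.68) = 5.456
step 3: grad = 5.456-6 = -0.544; w = 5.456 - 0.2·(-0.544) = 5.5648
step 4: grad = 5.5648-6 = -0.4352; w = 5.5648 - 0.2·(-0.4352) = 5.65184

5.65184


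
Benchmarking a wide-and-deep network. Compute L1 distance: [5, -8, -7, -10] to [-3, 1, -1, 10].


d = |5+ 3| + |-8-1| + |-7+ 1| + |-10-10|
  = 8 + 9 + 6 + 20
  = 43

43


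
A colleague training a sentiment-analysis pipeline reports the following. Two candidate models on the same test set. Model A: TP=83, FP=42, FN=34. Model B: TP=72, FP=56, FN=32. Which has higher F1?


Model A: P=83/125=0.664, R=83/117=0.7094, F1=2PR/(P+R)=2TP/(2TP+FP+FN)=166/242=0.686
Model B: P=72/128=0.5625, R=72/104=0.6923, F1=2PR/(P+R)=2TP/(2TP+FP+FN)=144/232=0.6207
0.686 > 0.6207 → Model A

Model A


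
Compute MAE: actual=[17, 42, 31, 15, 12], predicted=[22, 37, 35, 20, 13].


Absolute errors: |17-22|=5, |42-37|=5, |31-35|=4, |15-20|=5, |12-13|=1
Sum = 20
MAE = 20/5 = 4

4


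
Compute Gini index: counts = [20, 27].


Probabilities: [20/47, 27/47] ≈ [0.4255, 0.5745]
Σpᵢ² = (400 + 729)/47² = 1129/2209
Gini = 1 - Σpᵢ² = 1 - 1129/2209 = 0.4889

0.4889


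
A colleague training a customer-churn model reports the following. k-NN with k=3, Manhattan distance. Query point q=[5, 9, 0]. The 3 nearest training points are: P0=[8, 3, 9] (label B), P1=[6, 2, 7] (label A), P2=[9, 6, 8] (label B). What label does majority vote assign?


d(q,P0) = 18  (label B)
d(q,P1) = 15  (label A)
d(q,P2) = 15  (label B)
Votes: A=1, B=2
Majority → B

B


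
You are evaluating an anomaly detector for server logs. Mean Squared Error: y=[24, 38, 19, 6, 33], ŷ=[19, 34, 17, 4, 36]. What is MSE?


Squared errors: (24-19)²=25, (38-34)²=16, (19-17)²=4, (6-4)²=4, (33-36)²=9
Sum = 58
MSE = 58/5 = 58/5

58/5


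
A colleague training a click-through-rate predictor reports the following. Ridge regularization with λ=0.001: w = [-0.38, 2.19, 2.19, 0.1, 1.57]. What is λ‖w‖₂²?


‖w‖₂² = (-0.38)² + (2.19)² + (2.19)² + (0.1)² + (1.57)²
     = 0.1444 + 4.7961 + 4.7961 + 0.01 + 2.4649
     = 12.2115
λ·‖w‖₂² = 0.001·12.2115 = 0.012212

0.012212


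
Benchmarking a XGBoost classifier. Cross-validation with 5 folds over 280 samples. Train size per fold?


Fold size = 280/5 = 56
Training per fold = 280 - 56 = 224

224


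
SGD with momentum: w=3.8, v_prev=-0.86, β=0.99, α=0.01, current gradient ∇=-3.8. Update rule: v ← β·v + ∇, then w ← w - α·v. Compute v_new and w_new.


v_new = 0.99·-0.86 - 3.8 = -0.8514 - 3.8 = -4.6514
w_new = 3.8 - 0.01·-4.6514 = 3.8 + 0.046514 = 3.846514

v_new=-4.6514, w_new=3.846514


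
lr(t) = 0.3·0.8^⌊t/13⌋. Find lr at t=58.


n_drops = ⌊58/13⌋ = 4
lr = 0.3·0.8^4 = 0.3·0.4096 = 0.12288

0.12288


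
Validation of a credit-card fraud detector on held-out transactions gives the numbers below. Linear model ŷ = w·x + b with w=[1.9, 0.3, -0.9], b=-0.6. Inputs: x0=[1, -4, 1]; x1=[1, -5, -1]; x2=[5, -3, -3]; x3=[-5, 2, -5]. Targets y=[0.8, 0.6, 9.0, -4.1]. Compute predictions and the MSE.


ŷ0 = (1.9)·(1) + (0.3)·(-4) + (-0.9)·(1) - 0.6 = -0.8
ŷ1 = (1.9)·(1) + (0.3)·(-5) + (-0.9)·(-1) - 0.6 = 0.7
ŷ2 = (1.9)·(5) + (0.3)·(-3) + (-0.9)·(-3) - 0.6 = 10.7
ŷ3 = (1.9)·(-5) + (0.3)·(2) + (-0.9)·(-5) - 0.6 = -5.0
errors² = [2.56, 0.01, 2.89, 0.81]
MSE = 6.2700/4 = 1.5675

1.5675


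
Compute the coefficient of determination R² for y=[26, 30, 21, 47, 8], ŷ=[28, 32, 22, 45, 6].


ȳ = 26.4
SS_res = Σ(y-ŷ)² = 17
SS_tot = Σ(y-ȳ)² = 805.2
R² = 1 - SS_res/SS_tot = 1 - 0.0211 = 0.9789

0.9789


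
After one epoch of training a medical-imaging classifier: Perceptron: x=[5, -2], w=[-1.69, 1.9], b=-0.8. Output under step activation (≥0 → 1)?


z = (5)·(-1.69) + (-2)·(1.9) - 0.8
  = -13.05
step(z) = 0 (z<0)

0


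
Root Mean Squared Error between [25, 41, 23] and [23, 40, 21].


MSE = 9/3 = 3
RMSE = √(9/3) = 1.7321

1.7321


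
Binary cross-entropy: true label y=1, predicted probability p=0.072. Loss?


BCE = -[y·ln(p) + (1-y)·ln(1-p)]
= -1·ln(0.072) - 0
= -ln(0.072) = 2.6311

2.6311


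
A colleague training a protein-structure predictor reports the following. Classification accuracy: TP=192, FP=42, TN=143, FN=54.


Accuracy = (TP+TN)/(TP+TN+FP+FN)
= (192+143)/(431)
= 335/431 = 77.73%

77.73%


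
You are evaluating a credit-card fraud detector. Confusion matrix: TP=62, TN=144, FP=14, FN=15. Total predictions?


Total = TP + TN + FP + FN
= 62 + 144 + 14 + 15
= 235
(Predicted positive: 76, predicted negative: 159)

235


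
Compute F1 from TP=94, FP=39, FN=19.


Precision = 94/133 = 0.7068
Recall = 94/113 = 0.8319
F1 = 2·P·R/(P+R) = 2·TP/(2·TP+FP+FN) = 188/(188+39+19) = 188/246 = 0.7642

0.7642


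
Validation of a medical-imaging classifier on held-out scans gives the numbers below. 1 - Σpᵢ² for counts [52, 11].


Probabilities: [52/63, 11/63] ≈ [0.8254, 0.1746]
Σpᵢ² = (2704 + 121)/63² = 2825/3969
Gini = 1 - Σpᵢ² = 1 - 2825/3969 = 0.2882

0.2882


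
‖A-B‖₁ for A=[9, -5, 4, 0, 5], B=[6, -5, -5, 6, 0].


d = |9-6| + |-5+ 5| + |4+ 5| + |0-6| + |5-0|
  = 3 + 0 + 9 + 6 + 5
  = 23

23


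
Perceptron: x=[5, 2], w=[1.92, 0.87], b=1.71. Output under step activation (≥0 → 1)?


z = (5)·(1.92) + (2)·(0.87) + 1.71
  = 13.05
step(z) = 1 (z≥0)

1


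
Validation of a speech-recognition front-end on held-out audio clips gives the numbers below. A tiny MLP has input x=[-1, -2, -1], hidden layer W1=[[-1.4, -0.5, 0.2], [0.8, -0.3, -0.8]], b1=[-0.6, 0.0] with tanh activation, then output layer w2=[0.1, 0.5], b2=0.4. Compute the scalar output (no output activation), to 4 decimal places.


z1[0] = (-1.4)·(-1) + (-0.5)·(-2) + (0.2)·(-1) - 0.6 = 1.6
z1[1] = (0.8)·(-1) + (-0.3)·(-2) + (-0.8)·(-1) + 0.0 = 0.6
h = tanh(z1) = [0.9217, 0.537]
output = (0.1)·(0.9217) + (0.5)·(0.537) + 0.4 = 0.7607

0.7607


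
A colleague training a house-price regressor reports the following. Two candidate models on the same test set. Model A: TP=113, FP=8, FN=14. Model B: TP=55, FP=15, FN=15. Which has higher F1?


Model A: P=113/121=0.9339, R=113/127=0.8898, F1=2PR/(P+R)=2TP/(2TP+FP+FN)=226/248=0.9113
Model B: P=55/70=0.7857, R=55/70=0.7857, F1=2PR/(P+R)=2TP/(2TP+FP+FN)=110/140=0.7857
0.9113 > 0.7857 → Model A

Model A
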